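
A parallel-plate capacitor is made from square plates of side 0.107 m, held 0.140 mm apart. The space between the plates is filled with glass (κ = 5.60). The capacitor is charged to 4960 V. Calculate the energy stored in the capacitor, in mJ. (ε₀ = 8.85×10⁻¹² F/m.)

A = (0.107 m)² = 1.14×10⁻² m².
C = κε₀A/d = 5.60 × 8.85×10⁻¹² × 1.14×10⁻² / 1.40×10⁻⁴ = 4.05×10⁻⁹ F.
U = ½CV² = ½ × 4.05×10⁻⁹ × (4960)² = 4.99×10⁻² J.

U ≈ 49.9 mJ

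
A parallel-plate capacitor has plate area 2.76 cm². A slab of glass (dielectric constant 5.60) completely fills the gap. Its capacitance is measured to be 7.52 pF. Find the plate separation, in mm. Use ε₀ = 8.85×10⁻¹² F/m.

A = 2.76 cm² = 2.76×10⁻⁴ m².
d = κε₀A/C = 5.60 × 8.85×10⁻¹² × 2.76×10⁻⁴ / 7.52×10⁻¹² = 1.82×10⁻³ m.

d ≈ 1.82 mm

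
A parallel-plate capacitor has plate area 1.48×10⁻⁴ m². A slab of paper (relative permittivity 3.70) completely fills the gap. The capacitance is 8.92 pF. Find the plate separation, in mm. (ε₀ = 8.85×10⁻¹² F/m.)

d = κε₀A/C = 3.70 × 8.85×10⁻¹² × 1.48×10⁻⁴ / 8.92×10⁻¹² = 5.43×10⁻⁴ m.

d ≈ 0.543 mm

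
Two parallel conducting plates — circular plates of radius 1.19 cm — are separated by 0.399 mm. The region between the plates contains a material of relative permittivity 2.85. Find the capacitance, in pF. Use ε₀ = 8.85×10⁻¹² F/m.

A = π(1.19 cm)² = 4.45×10⁻⁴ m².
C = κε₀A/d = 2.85 × 8.85×10⁻¹² × 4.45×10⁻⁴ / 3.99×10⁻⁴ = 2.81×10⁻¹¹ F.

28.1 pF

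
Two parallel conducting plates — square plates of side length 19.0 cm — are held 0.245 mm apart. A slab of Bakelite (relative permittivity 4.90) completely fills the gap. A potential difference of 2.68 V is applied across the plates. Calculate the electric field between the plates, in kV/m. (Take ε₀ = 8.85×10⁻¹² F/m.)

E ≈ 10.9 kV/m

E = V/d = 2.68 / 2.45×10⁻⁴ = 1.09×10⁴ V/m.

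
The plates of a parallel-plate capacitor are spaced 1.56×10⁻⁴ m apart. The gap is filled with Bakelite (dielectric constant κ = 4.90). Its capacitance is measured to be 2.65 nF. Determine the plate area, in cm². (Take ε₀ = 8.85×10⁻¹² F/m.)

A ≈ 95.3 cm²

A = Cd/(κε₀) = 2.65×10⁻⁹ × 1.56×10⁻⁴ / (4.90 × 8.85×10⁻¹²) = 9.53×10⁻³ m².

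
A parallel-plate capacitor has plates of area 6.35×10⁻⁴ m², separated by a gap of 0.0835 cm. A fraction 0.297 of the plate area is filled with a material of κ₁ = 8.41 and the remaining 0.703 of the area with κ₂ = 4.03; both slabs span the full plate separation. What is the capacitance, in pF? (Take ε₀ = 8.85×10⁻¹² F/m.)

C ≈ 35.9 pF

Side-by-side slabs ⇒ two capacitors in parallel, each spanning the full gap.
C₁ = κ₁ε₀A₁/d = 8.41 × 8.85×10⁻¹² × 1.89×10⁻⁴ / 8.35×10⁻⁴ = 1.68×10⁻¹¹ F.
C₂ = κ₂ε₀A₂/d = 4.03 × 8.85×10⁻¹² × 4.46×10⁻⁴ / 8.35×10⁻⁴ = 1.91×10⁻¹¹ F.
C = C₁ + C₂ = 3.59×10⁻¹¹ F.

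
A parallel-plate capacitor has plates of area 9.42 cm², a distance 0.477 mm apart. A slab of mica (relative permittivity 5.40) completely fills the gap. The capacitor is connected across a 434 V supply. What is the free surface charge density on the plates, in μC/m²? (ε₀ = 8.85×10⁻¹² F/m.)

43.5 μC/m²

A = 9.42 cm² = 9.42×10⁻⁴ m².
C = κε₀A/d = 5.40 × 8.85×10⁻¹² × 9.42×10⁻⁴ / 4.77×10⁻⁴ = 9.44×10⁻¹¹ F.
σ = Q/A = CV/A = 9.44×10⁻¹¹ × 434 / 9.42×10⁻⁴ = 4.35×10⁻⁵ C/m².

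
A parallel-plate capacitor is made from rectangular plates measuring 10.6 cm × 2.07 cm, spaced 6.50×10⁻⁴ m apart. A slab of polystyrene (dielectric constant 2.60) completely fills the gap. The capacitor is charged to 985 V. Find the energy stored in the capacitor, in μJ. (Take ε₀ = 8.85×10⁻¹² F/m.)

U ≈ 37.7 μJ

A = 10.6 × 2.07 cm² = 2.19×10⁻³ m².
C = κε₀A/d = 2.60 × 8.85×10⁻¹² × 2.19×10⁻³ / 6.50×10⁻⁴ = 7.77×10⁻¹¹ F.
U = ½CV² = ½ × 7.77×10⁻¹¹ × (985)² = 3.77×10⁻⁵ J.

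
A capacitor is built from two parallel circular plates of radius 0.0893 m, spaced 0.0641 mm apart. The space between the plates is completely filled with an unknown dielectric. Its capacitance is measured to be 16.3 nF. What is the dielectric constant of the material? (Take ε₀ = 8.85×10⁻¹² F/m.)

A = π(0.0893 m)² = 2.51×10⁻² m².
κ = Cd/(ε₀A) = 1.63×10⁻⁸ × 6.41×10⁻⁵ / (8.85×10⁻¹² × 2.51×10⁻²) = 4.71.

κ ≈ 4.71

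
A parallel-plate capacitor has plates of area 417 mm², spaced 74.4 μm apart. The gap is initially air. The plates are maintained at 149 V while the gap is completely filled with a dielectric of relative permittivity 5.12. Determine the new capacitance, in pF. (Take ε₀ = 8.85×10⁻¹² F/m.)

A = 417 mm² = 4.17×10⁻⁴ m².
Initially C₁ = ε₀A/d = 8.85×10⁻¹² × 4.17×10⁻⁴ / 7.44×10⁻⁵ = 4.96×10⁻¹¹ F.
C = κε₀A/d scales with κ, so C₂/C₁ = κ = 5.12.
C₂ = 5.12 × 4.96×10⁻¹¹ = 2.54×10⁻¹⁰ F.

C ≈ 254 pF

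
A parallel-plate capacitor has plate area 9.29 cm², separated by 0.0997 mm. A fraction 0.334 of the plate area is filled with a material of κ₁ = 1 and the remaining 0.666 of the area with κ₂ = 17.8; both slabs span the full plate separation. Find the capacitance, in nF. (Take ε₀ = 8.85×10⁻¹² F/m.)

A = 9.29 cm² = 9.29×10⁻⁴ m².
Side-by-side slabs ⇒ two capacitors in parallel, each spanning the full gap.
C₁ = κ₁ε₀A₁/d = 1.00 × 8.85×10⁻¹² × 3.10×10⁻⁴ / 9.97×10⁻⁵ = 2.75×10⁻¹¹ F.
C₂ = κ₂ε₀A₂/d = 17.8 × 8.85×10⁻¹² × 6.19×10⁻⁴ / 9.97×10⁻⁵ = 9.78×10⁻¹⁰ F.
C = C₁ + C₂ = 1.01×10⁻⁹ F.

C ≈ 1.01 nF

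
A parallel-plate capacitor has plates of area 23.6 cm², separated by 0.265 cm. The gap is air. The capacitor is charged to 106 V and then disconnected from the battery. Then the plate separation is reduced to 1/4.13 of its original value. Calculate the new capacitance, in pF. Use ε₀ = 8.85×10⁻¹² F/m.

A = 23.6 cm² = 2.36×10⁻³ m².
Initially C₁ = ε₀A/d = 8.85×10⁻¹² × 2.36×10⁻³ / 2.65×10⁻³ = 7.88×10⁻¹² F.
C = ε₀A/d scales as 1/d, so C₂/C₁ = d₁/d₂ = 4.13.
C₂ = 4.13 × 7.88×10⁻¹² = 3.26×10⁻¹¹ F.

C ≈ 32.6 pF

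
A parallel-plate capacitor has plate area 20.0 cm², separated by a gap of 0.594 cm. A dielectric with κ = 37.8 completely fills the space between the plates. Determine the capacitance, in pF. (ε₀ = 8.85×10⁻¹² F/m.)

113 pF

A = 20.0 cm² = 2.00×10⁻³ m².
C = κε₀A/d = 37.8 × 8.85×10⁻¹² × 2.00×10⁻³ / 5.94×10⁻³ = 1.13×10⁻¹⁰ F.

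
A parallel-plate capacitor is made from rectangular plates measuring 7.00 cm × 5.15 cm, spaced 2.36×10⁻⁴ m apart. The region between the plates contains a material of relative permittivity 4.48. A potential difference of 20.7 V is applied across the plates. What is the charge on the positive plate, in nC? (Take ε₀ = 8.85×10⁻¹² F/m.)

Q ≈ 12.5 nC

A = 7.00 × 5.15 cm² = 3.61×10⁻³ m².
C = κε₀A/d = 4.48 × 8.85×10⁻¹² × 3.61×10⁻³ / 2.36×10⁻⁴ = 6.06×10⁻¹⁰ F.
Q = CV = 6.06×10⁻¹⁰ × 20.7 = 1.25×10⁻⁸ C.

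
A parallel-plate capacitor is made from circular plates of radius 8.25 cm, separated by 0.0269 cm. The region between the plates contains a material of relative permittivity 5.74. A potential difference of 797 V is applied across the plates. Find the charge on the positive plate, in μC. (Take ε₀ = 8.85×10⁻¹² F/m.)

3.22 μC

A = π(8.25 cm)² = 2.14×10⁻² m².
C = κε₀A/d = 5.74 × 8.85×10⁻¹² × 2.14×10⁻² / 2.69×10⁻⁴ = 4.04×10⁻⁹ F.
Q = CV = 4.04×10⁻⁹ × 797 = 3.22×10⁻⁶ C.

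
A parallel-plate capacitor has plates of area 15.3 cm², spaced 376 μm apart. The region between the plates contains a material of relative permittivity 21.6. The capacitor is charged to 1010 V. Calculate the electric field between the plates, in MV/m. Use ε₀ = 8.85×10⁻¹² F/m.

E = V/d = 1010 / 3.76×10⁻⁴ = 2.69×10⁶ V/m.

E ≈ 2.69 MV/m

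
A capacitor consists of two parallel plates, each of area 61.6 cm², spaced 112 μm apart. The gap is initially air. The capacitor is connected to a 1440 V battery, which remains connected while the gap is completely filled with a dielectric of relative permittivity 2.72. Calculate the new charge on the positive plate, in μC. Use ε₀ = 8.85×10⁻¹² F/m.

Q ≈ 1.91 μC

A = 61.6 cm² = 6.16×10⁻³ m².
Initially C₁ = ε₀A/d = 8.85×10⁻¹² × 6.16×10⁻³ / 1.12×10⁻⁴ = 4.87×10⁻¹⁰ F.
Q₁ = 7.01×10⁻⁷ C.
Battery connected ⇒ V is held fixed. C₂ = 2.72 C₁ and Q = CV, so Q₂/Q₁ = C₂/C₁ = 2.72.
Q₂ = 2.72 × 7.01×10⁻⁷ = 1.91×10⁻⁶ C.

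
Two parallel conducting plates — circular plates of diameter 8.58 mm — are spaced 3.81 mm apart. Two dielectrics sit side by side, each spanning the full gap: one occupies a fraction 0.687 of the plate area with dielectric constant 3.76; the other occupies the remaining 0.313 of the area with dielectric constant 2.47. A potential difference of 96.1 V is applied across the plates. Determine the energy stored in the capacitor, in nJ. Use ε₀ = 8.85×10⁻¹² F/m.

A = π(8.58/2 mm)² = 5.78×10⁻⁵ m².
Side-by-side slabs ⇒ two capacitors in parallel, each spanning the full gap.
C₁ = κ₁ε₀A₁/d = 3.76 × 8.85×10⁻¹² × 3.97×10⁻⁵ / 3.81×10⁻³ = 3.47×10⁻¹³ F.
C₂ = κ₂ε₀A₂/d = 2.47 × 8.85×10⁻¹² × 1.81×10⁻⁵ / 3.81×10⁻³ = 1.04×10⁻¹³ F.
C = C₁ + C₂ = 4.51×10⁻¹³ F.
U = ½CV² = ½ × 4.51×10⁻¹³ × (96.1)² = 2.08×10⁻⁹ J.

2.08 nJ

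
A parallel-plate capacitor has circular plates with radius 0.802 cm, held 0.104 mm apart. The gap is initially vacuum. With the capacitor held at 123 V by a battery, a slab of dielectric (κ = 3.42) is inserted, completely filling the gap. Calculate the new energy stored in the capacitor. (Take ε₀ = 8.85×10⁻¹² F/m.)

U ≈ 445 nJ

A = π(0.802 cm)² = 2.02×10⁻⁴ m².
Initially C₁ = ε₀A/d = 8.85×10⁻¹² × 2.02×10⁻⁴ / 1.04×10⁻⁴ = 1.72×10⁻¹¹ F.
U₁ = 1.30×10⁻⁷ J.
Battery connected ⇒ V is held fixed. C₂ = 3.42 C₁ and U = ½CV², so U₂/U₁ = C₂/C₁ = 3.42.
U₂ = 3.42 × 1.30×10⁻⁷ = 4.45×10⁻⁷ J.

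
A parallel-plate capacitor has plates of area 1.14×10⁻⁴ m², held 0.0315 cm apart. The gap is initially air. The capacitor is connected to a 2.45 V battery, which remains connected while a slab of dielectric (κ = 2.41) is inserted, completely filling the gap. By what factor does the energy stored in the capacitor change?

U₂/U₁ ≈ 2.41

Battery connected ⇒ V is held fixed.
C₂ = 2.41 C₁ and U = ½CV², so U₂/U₁ = C₂/C₁ = 2.41.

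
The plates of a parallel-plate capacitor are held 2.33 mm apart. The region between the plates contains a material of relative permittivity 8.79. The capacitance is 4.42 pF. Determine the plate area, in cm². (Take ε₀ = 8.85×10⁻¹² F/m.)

A = Cd/(κε₀) = 4.42×10⁻¹² × 2.33×10⁻³ / (8.79 × 8.85×10⁻¹²) = 1.32×10⁻⁴ m².

1.32 cm²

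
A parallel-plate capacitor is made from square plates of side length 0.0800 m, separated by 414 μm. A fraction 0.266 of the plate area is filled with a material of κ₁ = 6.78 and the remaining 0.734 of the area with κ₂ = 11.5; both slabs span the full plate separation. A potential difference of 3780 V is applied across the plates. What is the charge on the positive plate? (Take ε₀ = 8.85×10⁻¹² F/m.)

A = (0.0800 m)² = 6.40×10⁻³ m².
Side-by-side slabs ⇒ two capacitors in parallel, each spanning the full gap.
C₁ = κ₁ε₀A₁/d = 6.78 × 8.85×10⁻¹² × 1.70×10⁻³ / 4.14×10⁻⁴ = 2.47×10⁻¹⁰ F.
C₂ = κ₂ε₀A₂/d = 11.5 × 8.85×10⁻¹² × 4.70×10⁻³ / 4.14×10⁻⁴ = 1.15×10⁻⁹ F.
C = C₁ + C₂ = 1.40×10⁻⁹ F.
Q = CV = 1.40×10⁻⁹ × 3780 = 5.30×10⁻⁶ C.

5.30 μC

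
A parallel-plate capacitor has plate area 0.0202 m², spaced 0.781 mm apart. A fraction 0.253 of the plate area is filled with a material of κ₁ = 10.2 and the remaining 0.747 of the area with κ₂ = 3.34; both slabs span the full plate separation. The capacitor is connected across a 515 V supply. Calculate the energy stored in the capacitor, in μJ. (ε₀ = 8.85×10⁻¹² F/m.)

U ≈ 154 μJ

Side-by-side slabs ⇒ two capacitors in parallel, each spanning the full gap.
C₁ = κ₁ε₀A₁/d = 10.2 × 8.85×10⁻¹² × 5.11×10⁻³ / 7.81×10⁻⁴ = 5.91×10⁻¹⁰ F.
C₂ = κ₂ε₀A₂/d = 3.34 × 8.85×10⁻¹² × 1.51×10⁻² / 7.81×10⁻⁴ = 5.71×10⁻¹⁰ F.
C = C₁ + C₂ = 1.16×10⁻⁹ F.
U = ½CV² = ½ × 1.16×10⁻⁹ × (515)² = 1.54×10⁻⁴ J.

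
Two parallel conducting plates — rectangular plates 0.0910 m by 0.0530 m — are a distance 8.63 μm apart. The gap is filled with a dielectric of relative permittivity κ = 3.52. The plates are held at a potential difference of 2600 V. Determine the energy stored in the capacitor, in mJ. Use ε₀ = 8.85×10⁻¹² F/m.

58.8 mJ

A = 0.0910 × 0.0530 m² = 4.82×10⁻³ m².
C = κε₀A/d = 3.52 × 8.85×10⁻¹² × 4.82×10⁻³ / 8.63×10⁻⁶ = 1.74×10⁻⁸ F.
U = ½CV² = ½ × 1.74×10⁻⁸ × (2600)² = 5.88×10⁻² J.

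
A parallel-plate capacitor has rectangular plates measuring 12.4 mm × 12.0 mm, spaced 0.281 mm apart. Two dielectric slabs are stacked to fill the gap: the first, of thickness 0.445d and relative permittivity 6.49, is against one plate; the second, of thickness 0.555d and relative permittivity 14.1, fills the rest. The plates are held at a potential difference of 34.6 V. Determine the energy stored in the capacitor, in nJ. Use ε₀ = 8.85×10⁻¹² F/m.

A = 12.4 × 12.0 mm² = 1.49×10⁻⁴ m².
Stacked slabs ⇒ two capacitors in series, each with the full plate area.
C₁ = κ₁ε₀A/d₁ = 6.49 × 8.85×10⁻¹² × 1.49×10⁻⁴ / 1.25×10⁻⁴ = 6.83×10⁻¹¹ F.
C₂ = κ₂ε₀A/d₂ = 14.1 × 8.85×10⁻¹² × 1.49×10⁻⁴ / 1.56×10⁻⁴ = 1.19×10⁻¹⁰ F.
C = (1/C₁ + 1/C₂)⁻¹ = 4.34×10⁻¹¹ F.
U = ½CV² = ½ × 4.34×10⁻¹¹ × (34.6)² = 2.60×10⁻⁸ J.

U ≈ 26.0 nJ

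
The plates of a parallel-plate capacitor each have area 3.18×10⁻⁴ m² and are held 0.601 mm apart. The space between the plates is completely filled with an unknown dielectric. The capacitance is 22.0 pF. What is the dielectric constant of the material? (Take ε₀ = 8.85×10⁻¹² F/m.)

4.70

κ = Cd/(ε₀A) = 2.20×10⁻¹¹ × 6.01×10⁻⁴ / (8.85×10⁻¹² × 3.18×10⁻⁴) = 4.70.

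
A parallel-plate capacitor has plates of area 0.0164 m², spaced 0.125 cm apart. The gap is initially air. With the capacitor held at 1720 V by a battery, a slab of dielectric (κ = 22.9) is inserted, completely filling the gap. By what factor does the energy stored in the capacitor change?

Battery connected ⇒ V is held fixed.
C₂ = 22.9 C₁ and U = ½CV², so U₂/U₁ = C₂/C₁ = 22.9.

U₂/U₁ ≈ 22.9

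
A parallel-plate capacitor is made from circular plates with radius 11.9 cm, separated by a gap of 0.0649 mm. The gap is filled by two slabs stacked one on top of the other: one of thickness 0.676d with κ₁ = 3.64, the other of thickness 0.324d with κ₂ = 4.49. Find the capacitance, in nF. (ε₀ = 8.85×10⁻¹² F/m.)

23.5 nF

A = π(11.9 cm)² = 4.45×10⁻² m².
Stacked slabs ⇒ two capacitors in series, each with the full plate area.
C₁ = κ₁ε₀A/d₁ = 3.64 × 8.85×10⁻¹² × 4.45×10⁻² / 4.39×10⁻⁵ = 3.27×10⁻⁸ F.
C₂ = κ₂ε₀A/d₂ = 4.49 × 8.85×10⁻¹² × 4.45×10⁻² / 2.10×10⁻⁵ = 8.41×10⁻⁸ F.
C = (1/C₁ + 1/C₂)⁻¹ = 2.35×10⁻⁸ F.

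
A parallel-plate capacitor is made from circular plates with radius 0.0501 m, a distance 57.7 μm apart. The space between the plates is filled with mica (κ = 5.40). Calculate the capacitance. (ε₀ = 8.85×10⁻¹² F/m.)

A = π(0.0501 m)² = 7.89×10⁻³ m².
C = κε₀A/d = 5.40 × 8.85×10⁻¹² × 7.89×10⁻³ / 5.77×10⁻⁵ = 6.53×10⁻⁹ F.

C ≈ 6.53 nF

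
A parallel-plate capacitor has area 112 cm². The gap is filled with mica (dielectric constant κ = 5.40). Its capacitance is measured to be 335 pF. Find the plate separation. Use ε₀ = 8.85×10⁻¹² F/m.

A = 112 cm² = 1.12×10⁻² m².
d = κε₀A/C = 5.40 × 8.85×10⁻¹² × 1.12×10⁻² / 3.35×10⁻¹⁰ = 1.60×10⁻³ m.

d ≈ 1.60 mm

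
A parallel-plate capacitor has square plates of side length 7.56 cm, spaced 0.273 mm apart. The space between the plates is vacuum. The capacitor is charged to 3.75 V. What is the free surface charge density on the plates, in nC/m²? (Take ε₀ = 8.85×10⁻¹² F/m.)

A = (7.56 cm)² = 5.72×10⁻³ m².
C = ε₀A/d = 8.85×10⁻¹² × 5.72×10⁻³ / 2.73×10⁻⁴ = 1.85×10⁻¹⁰ F.
σ = Q/A = CV/A = 1.85×10⁻¹⁰ × 3.75 / 5.72×10⁻³ = 1.22×10⁻⁷ C/m².

σ ≈ 122 nC/m²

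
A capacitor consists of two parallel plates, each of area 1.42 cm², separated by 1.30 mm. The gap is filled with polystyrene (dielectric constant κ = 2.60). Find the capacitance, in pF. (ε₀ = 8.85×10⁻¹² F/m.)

C ≈ 2.51 pF

A = 1.42 cm² = 1.42×10⁻⁴ m².
C = κε₀A/d = 2.60 × 8.85×10⁻¹² × 1.42×10⁻⁴ / 1.30×10⁻³ = 2.51×10⁻¹² F.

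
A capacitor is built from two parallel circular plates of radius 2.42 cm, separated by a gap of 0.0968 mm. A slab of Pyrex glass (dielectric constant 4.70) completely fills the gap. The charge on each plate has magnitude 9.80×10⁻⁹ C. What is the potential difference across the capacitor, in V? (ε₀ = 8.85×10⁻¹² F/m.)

V ≈ 12.4 V

A = π(2.42 cm)² = 1.84×10⁻³ m².
C = κε₀A/d = 4.70 × 8.85×10⁻¹² × 1.84×10⁻³ / 9.68×10⁻⁵ = 7.91×10⁻¹⁰ F.
V = Q/C = 9.80×10⁻⁹ / 7.91×10⁻¹⁰ = 12.4 V.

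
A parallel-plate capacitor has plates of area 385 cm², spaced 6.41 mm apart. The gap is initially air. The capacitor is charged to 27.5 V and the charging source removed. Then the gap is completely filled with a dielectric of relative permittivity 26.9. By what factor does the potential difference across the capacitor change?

Isolated ⇒ Q is held fixed.
C₂ = 26.9 C₁ and V = Q/C, so V₂/V₁ = C₁/C₂ = 0.0372.

0.0372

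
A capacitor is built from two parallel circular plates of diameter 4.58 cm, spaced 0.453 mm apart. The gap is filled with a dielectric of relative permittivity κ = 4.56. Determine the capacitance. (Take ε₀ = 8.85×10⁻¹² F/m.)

A = π(4.58/2 cm)² = 1.65×10⁻³ m².
C = κε₀A/d = 4.56 × 8.85×10⁻¹² × 1.65×10⁻³ / 4.53×10⁻⁴ = 1.47×10⁻¹⁰ F.

C ≈ 147 pF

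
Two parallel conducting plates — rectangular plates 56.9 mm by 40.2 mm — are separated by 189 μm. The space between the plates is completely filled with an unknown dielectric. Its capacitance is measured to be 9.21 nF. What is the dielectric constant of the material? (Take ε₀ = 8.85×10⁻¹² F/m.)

A = 56.9 × 40.2 mm² = 2.29×10⁻³ m².
κ = Cd/(ε₀A) = 9.21×10⁻⁹ × 1.89×10⁻⁴ / (8.85×10⁻¹² × 2.29×10⁻³) = 86.0.

κ ≈ 86.0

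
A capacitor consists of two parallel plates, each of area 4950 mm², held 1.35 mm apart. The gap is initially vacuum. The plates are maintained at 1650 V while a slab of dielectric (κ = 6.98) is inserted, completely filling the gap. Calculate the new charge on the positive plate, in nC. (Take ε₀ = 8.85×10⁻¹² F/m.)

Q ≈ 374 nC

A = 4950 mm² = 4.95×10⁻³ m².
Initially C₁ = ε₀A/d = 8.85×10⁻¹² × 4.95×10⁻³ / 1.35×10⁻³ = 3.25×10⁻¹¹ F.
Q₁ = 5.35×10⁻⁸ C.
Battery connected ⇒ V is held fixed. C₂ = 6.98 C₁ and Q = CV, so Q₂/Q₁ = C₂/C₁ = 6.98.
Q₂ = 6.98 × 5.35×10⁻⁸ = 3.74×10⁻⁷ C.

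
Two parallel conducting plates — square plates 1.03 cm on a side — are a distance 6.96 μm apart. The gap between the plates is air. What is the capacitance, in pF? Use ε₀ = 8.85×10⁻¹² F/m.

A = (1.03 cm)² = 1.06×10⁻⁴ m².
C = ε₀A/d = 8.85×10⁻¹² × 1.06×10⁻⁴ / 6.96×10⁻⁶ = 1.35×10⁻¹⁰ F.

135 pF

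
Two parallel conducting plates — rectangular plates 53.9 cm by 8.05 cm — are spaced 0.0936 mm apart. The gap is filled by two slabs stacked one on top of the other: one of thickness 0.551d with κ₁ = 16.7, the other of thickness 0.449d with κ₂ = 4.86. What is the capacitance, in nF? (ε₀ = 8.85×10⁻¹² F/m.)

A = 53.9 × 8.05 cm² = 4.34×10⁻² m².
Stacked slabs ⇒ two capacitors in series, each with the full plate area.
C₁ = κ₁ε₀A/d₁ = 16.7 × 8.85×10⁻¹² × 4.34×10⁻² / 5.16×10⁻⁵ = 1.24×10⁻⁷ F.
C₂ = κ₂ε₀A/d₂ = 4.86 × 8.85×10⁻¹² × 4.34×10⁻² / 4.20×10⁻⁵ = 4.44×10⁻⁸ F.
C = (1/C₁ + 1/C₂)⁻¹ = 3.27×10⁻⁸ F.

C ≈ 32.7 nF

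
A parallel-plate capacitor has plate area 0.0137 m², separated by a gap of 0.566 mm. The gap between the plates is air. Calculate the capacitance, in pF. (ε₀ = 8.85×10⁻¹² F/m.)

214 pF

C = ε₀A/d = 8.85×10⁻¹² × 1.37×10⁻² / 5.66×10⁻⁴ = 2.14×10⁻¹⁰ F.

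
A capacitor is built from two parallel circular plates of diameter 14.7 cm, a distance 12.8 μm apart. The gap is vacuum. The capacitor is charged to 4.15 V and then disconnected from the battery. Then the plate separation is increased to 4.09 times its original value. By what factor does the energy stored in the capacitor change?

U₂/U₁ ≈ 4.09

Isolated ⇒ Q is held fixed.
C₂ = 0.244 C₁ and U = Q²/(2C), so U₂/U₁ = C₁/C₂ = 4.09.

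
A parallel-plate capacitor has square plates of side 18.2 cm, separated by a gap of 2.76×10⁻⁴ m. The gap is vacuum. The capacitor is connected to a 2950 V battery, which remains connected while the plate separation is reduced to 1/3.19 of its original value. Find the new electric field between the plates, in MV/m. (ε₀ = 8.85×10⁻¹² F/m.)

E ≈ 34.1 MV/m

A = (18.2 cm)² = 3.31×10⁻² m².
Initially C₁ = ε₀A/d = 8.85×10⁻¹² × 3.31×10⁻² / 2.76×10⁻⁴ = 1.06×10⁻⁹ F.
E₁ = 1.07×10⁷ V/m.
Battery connected ⇒ V is held fixed. E = V/d, so E₂/E₁ = d₁/d₂ = 3.19.
E₂ = 3.19 × 1.07×10⁷ = 3.41×10⁷ V/m.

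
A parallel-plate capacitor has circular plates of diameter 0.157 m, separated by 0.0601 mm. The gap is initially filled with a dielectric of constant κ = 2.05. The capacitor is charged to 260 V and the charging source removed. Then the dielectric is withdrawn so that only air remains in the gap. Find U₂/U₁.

Isolated ⇒ Q is held fixed.
C₂ = 0.488 C₁ and U = Q²/(2C), so U₂/U₁ = C₁/C₂ = 2.05.

2.05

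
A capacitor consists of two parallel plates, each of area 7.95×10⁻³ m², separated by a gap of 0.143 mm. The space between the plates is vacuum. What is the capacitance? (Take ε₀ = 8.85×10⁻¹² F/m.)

C = ε₀A/d = 8.85×10⁻¹² × 7.95×10⁻³ / 1.43×10⁻⁴ = 4.92×10⁻¹⁰ F.

492 pF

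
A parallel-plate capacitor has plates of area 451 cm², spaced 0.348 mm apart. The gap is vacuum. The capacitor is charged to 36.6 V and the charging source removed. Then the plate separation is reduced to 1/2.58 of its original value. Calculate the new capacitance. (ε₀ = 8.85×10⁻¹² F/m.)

2.96 nF

A = 451 cm² = 4.51×10⁻² m².
Initially C₁ = ε₀A/d = 8.85×10⁻¹² × 4.51×10⁻² / 3.48×10⁻⁴ = 1.15×10⁻⁹ F.
C = ε₀A/d scales as 1/d, so C₂/C₁ = d₁/d₂ = 2.58.
C₂ = 2.58 × 1.15×10⁻⁹ = 2.96×10⁻⁹ F.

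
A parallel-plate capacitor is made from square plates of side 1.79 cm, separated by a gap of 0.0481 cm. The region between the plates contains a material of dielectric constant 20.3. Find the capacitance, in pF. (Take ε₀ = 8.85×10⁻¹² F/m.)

120 pF

A = (1.79 cm)² = 3.20×10⁻⁴ m².
C = κε₀A/d = 20.3 × 8.85×10⁻¹² × 3.20×10⁻⁴ / 4.81×10⁻⁴ = 1.20×10⁻¹⁰ F.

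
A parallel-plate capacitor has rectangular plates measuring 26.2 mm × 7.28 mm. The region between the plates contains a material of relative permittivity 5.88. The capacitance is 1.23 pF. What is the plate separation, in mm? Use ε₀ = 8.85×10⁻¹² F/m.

8.07 mm

A = 26.2 × 7.28 mm² = 1.91×10⁻⁴ m².
d = κε₀A/C = 5.88 × 8.85×10⁻¹² × 1.91×10⁻⁴ / 1.23×10⁻¹² = 8.07×10⁻³ m.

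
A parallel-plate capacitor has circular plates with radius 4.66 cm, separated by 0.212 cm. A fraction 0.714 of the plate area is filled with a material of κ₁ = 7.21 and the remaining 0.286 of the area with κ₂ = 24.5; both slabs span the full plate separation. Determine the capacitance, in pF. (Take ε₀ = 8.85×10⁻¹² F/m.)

A = π(4.66 cm)² = 6.82×10⁻³ m².
Side-by-side slabs ⇒ two capacitors in parallel, each spanning the full gap.
C₁ = κ₁ε₀A₁/d = 7.21 × 8.85×10⁻¹² × 4.87×10⁻³ / 2.12×10⁻³ = 1.47×10⁻¹⁰ F.
C₂ = κ₂ε₀A₂/d = 24.5 × 8.85×10⁻¹² × 1.95×10⁻³ / 2.12×10⁻³ = 2.00×10⁻¹⁰ F.
C = C₁ + C₂ = 3.46×10⁻¹⁰ F.

C ≈ 346 pF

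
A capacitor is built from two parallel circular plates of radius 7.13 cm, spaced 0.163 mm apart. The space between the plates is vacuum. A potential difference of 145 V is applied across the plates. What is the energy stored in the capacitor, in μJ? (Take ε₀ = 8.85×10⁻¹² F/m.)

A = π(7.13 cm)² = 1.60×10⁻² m².
C = ε₀A/d = 8.85×10⁻¹² × 1.60×10⁻² / 1.63×10⁻⁴ = 8.67×10⁻¹⁰ F.
U = ½CV² = ½ × 8.67×10⁻¹⁰ × (145)² = 9.12×10⁻⁶ J.

U ≈ 9.12 μJ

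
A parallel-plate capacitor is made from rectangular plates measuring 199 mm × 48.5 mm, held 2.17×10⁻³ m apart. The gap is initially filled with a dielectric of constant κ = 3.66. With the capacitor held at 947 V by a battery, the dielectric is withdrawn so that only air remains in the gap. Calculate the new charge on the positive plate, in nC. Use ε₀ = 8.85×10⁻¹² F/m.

Q ≈ 37.3 nC

A = 199 × 48.5 mm² = 9.65×10⁻³ m².
Initially C₁ = κε₀A/d = 3.66 × 8.85×10⁻¹² × 9.65×10⁻³ / 2.17×10⁻³ = 1.44×10⁻¹⁰ F.
Q₁ = 1.36×10⁻⁷ C.
Battery connected ⇒ V is held fixed. C₂ = 0.273 C₁ and Q = CV, so Q₂/Q₁ = C₂/C₁ = 0.273.
Q₂ = 0.273 × 1.36×10⁻⁷ = 3.73×10⁻⁸ C.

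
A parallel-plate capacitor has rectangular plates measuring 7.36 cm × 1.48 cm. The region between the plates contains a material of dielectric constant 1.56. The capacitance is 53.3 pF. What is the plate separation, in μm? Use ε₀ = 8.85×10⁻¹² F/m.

A = 7.36 × 1.48 cm² = 1.09×10⁻³ m².
d = κε₀A/C = 1.56 × 8.85×10⁻¹² × 1.09×10⁻³ / 5.33×10⁻¹¹ = 2.82×10⁻⁴ m.

282 μm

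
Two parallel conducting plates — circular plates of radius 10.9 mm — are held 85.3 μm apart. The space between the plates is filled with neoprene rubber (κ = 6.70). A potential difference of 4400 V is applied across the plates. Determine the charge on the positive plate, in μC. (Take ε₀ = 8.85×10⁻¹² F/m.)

Q ≈ 1.14 μC

A = π(10.9 mm)² = 3.73×10⁻⁴ m².
C = κε₀A/d = 6.70 × 8.85×10⁻¹² × 3.73×10⁻⁴ / 8.53×10⁻⁵ = 2.59×10⁻¹⁰ F.
Q = CV = 2.59×10⁻¹⁰ × 4400 = 1.14×10⁻⁶ C.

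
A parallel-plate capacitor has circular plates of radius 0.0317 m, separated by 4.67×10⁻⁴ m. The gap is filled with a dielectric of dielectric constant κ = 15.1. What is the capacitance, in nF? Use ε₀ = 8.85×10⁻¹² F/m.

C ≈ 0.903 nF

A = π(0.0317 m)² = 3.16×10⁻³ m².
C = κε₀A/d = 15.1 × 8.85×10⁻¹² × 3.16×10⁻³ / 4.67×10⁻⁴ = 9.03×10⁻¹⁰ F.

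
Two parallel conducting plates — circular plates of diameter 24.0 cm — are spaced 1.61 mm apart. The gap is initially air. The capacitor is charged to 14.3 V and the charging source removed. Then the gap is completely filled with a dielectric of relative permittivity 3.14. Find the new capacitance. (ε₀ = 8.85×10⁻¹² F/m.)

0.781 nF

A = π(24.0/2 cm)² = 4.52×10⁻² m².
Initially C₁ = ε₀A/d = 8.85×10⁻¹² × 4.52×10⁻² / 1.61×10⁻³ = 2.49×10⁻¹⁰ F.
C = κε₀A/d scales with κ, so C₂/C₁ = κ = 3.14.
C₂ = 3.14 × 2.49×10⁻¹⁰ = 7.81×10⁻¹⁰ F.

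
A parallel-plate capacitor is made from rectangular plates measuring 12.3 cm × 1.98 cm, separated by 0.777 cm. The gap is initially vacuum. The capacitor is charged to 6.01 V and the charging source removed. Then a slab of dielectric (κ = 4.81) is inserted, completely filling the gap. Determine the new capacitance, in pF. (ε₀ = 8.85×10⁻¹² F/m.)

13.3 pF

A = 12.3 × 1.98 cm² = 2.44×10⁻³ m².
Initially C₁ = ε₀A/d = 8.85×10⁻¹² × 2.44×10⁻³ / 7.77×10⁻³ = 2.77×10⁻¹² F.
C = κε₀A/d scales with κ, so C₂/C₁ = κ = 4.81.
C₂ = 4.81 × 2.77×10⁻¹² = 1.33×10⁻¹¹ F.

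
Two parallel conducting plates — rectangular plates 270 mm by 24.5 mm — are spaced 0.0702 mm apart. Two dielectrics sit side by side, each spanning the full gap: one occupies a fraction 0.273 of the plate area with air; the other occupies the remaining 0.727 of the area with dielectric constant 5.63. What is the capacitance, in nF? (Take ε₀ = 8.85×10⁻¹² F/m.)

A = 270 × 24.5 mm² = 6.62×10⁻³ m².
Side-by-side slabs ⇒ two capacitors in parallel, each spanning the full gap.
C₁ = κ₁ε₀A₁/d = 1.00 × 8.85×10⁻¹² × 1.81×10⁻³ / 7.02×10⁻⁵ = 2.28×10⁻¹⁰ F.
C₂ = κ₂ε₀A₂/d = 5.63 × 8.85×10⁻¹² × 4.81×10⁻³ / 7.02×10⁻⁵ = 3.41×10⁻⁹ F.
C = C₁ + C₂ = 3.64×10⁻⁹ F.

C ≈ 3.64 nF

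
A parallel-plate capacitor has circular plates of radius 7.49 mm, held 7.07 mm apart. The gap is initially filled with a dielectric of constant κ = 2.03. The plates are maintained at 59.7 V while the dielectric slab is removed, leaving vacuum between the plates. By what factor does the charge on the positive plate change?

Q₂/Q₁ ≈ 0.493

Battery connected ⇒ V is held fixed.
C₂ = 0.493 C₁ and Q = CV, so Q₂/Q₁ = C₂/C₁ = 0.493.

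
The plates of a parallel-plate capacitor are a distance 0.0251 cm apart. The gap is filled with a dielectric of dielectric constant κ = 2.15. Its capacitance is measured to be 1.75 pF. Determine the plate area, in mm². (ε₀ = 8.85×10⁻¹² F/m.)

A = Cd/(κε₀) = 1.75×10⁻¹² × 2.51×10⁻⁴ / (2.15 × 8.85×10⁻¹²) = 2.31×10⁻⁵ m².

23.1 mm²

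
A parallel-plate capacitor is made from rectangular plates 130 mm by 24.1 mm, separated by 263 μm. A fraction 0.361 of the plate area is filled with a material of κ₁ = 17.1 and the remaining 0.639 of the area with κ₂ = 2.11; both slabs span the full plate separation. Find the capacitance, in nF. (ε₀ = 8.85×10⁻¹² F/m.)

A = 130 × 24.1 mm² = 3.13×10⁻³ m².
Side-by-side slabs ⇒ two capacitors in parallel, each spanning the full gap.
C₁ = κ₁ε₀A₁/d = 17.1 × 8.85×10⁻¹² × 1.13×10⁻³ / 2.63×10⁻⁴ = 6.51×10⁻¹⁰ F.
C₂ = κ₂ε₀A₂/d = 2.11 × 8.85×10⁻¹² × 2.00×10⁻³ / 2.63×10⁻⁴ = 1.42×10⁻¹⁰ F.
C = C₁ + C₂ = 7.93×10⁻¹⁰ F.

0.793 nF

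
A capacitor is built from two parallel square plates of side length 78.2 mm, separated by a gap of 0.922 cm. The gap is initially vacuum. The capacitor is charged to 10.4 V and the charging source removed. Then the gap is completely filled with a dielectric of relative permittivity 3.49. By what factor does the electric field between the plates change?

Isolated ⇒ Q is held fixed.
V₂ = Q/C₂ = V₁/3.49; E = V/d, so E₂/E₁ = (V₂/V₁)(d₁/d₂) = 0.287.

0.287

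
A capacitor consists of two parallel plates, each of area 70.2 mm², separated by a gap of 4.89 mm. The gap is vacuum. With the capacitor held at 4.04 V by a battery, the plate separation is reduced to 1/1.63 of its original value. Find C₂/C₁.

C = ε₀A/d scales as 1/d, so C₂/C₁ = d₁/d₂ = 1.63.

C₂/C₁ ≈ 1.63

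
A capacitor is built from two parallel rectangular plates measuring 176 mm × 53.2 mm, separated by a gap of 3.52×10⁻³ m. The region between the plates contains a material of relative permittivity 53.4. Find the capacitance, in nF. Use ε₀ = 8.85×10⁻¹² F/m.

C ≈ 1.26 nF

A = 176 × 53.2 mm² = 9.36×10⁻³ m².
C = κε₀A/d = 53.4 × 8.85×10⁻¹² × 9.36×10⁻³ / 3.52×10⁻³ = 1.26×10⁻⁹ F.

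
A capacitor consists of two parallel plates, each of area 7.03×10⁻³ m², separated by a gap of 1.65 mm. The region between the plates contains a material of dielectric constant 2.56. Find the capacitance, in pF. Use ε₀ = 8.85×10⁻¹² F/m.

96.5 pF

C = κε₀A/d = 2.56 × 8.85×10⁻¹² × 7.03×10⁻³ / 1.65×10⁻³ = 9.65×10⁻¹¹ F.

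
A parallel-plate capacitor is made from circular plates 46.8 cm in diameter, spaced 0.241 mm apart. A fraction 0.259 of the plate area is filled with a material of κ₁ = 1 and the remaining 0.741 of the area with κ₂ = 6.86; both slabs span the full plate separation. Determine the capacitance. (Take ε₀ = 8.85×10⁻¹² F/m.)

A = π(46.8/2 cm)² = 0.172 m².
Side-by-side slabs ⇒ two capacitors in parallel, each spanning the full gap.
C₁ = κ₁ε₀A₁/d = 1.00 × 8.85×10⁻¹² × 4.46×10⁻² / 2.41×10⁻⁴ = 1.64×10⁻⁹ F.
C₂ = κ₂ε₀A₂/d = 6.86 × 8.85×10⁻¹² × 0.127 / 2.41×10⁻⁴ = 3.21×10⁻⁸ F.
C = C₁ + C₂ = 3.37×10⁻⁸ F.

C ≈ 33.7 nF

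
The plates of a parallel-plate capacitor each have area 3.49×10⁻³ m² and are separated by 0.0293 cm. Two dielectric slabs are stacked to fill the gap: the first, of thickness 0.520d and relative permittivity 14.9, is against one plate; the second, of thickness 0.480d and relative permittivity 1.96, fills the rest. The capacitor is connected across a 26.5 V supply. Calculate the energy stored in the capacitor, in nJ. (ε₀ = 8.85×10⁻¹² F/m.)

Stacked slabs ⇒ two capacitors in series, each with the full plate area.
C₁ = κ₁ε₀A/d₁ = 14.9 × 8.85×10⁻¹² × 3.49×10⁻³ / 1.52×10⁻⁴ = 3.02×10⁻⁹ F.
C₂ = κ₂ε₀A/d₂ = 1.96 × 8.85×10⁻¹² × 3.49×10⁻³ / 1.41×10⁻⁴ = 4.30×10⁻¹⁰ F.
C = (1/C₁ + 1/C₂)⁻¹ = 3.77×10⁻¹⁰ F.
U = ½CV² = ½ × 3.77×10⁻¹⁰ × (26.5)² = 1.32×10⁻⁷ J.

U ≈ 132 nJ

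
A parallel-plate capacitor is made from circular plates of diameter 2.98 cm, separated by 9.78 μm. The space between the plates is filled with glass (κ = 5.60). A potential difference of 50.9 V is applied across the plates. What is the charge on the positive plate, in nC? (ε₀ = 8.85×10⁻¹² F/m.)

180 nC

A = π(2.98/2 cm)² = 6.97×10⁻⁴ m².
C = κε₀A/d = 5.60 × 8.85×10⁻¹² × 6.97×10⁻⁴ / 9.78×10⁻⁶ = 3.53×10⁻⁹ F.
Q = CV = 3.53×10⁻⁹ × 50.9 = 1.80×10⁻⁷ C.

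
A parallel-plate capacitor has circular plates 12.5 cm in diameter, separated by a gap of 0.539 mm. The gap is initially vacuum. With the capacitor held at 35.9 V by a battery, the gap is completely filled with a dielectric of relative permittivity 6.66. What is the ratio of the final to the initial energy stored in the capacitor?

U₂/U₁ ≈ 6.66

Battery connected ⇒ V is held fixed.
C₂ = 6.66 C₁ and U = ½CV², so U₂/U₁ = C₂/C₁ = 6.66.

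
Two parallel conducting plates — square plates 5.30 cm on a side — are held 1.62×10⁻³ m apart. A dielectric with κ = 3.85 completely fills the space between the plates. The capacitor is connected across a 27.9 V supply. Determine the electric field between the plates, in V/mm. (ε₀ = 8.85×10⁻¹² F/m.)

E = V/d = 27.9 / 1.62×10⁻³ = 1.72×10⁴ V/m.

E ≈ 17.2 V/mm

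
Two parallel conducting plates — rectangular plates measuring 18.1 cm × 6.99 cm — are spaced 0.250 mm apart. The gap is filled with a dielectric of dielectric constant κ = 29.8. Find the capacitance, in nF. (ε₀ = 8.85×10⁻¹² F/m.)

A = 18.1 × 6.99 cm² = 1.27×10⁻² m².
C = κε₀A/d = 29.8 × 8.85×10⁻¹² × 1.27×10⁻² / 2.50×10⁻⁴ = 1.33×10⁻⁸ F.

C ≈ 13.3 nF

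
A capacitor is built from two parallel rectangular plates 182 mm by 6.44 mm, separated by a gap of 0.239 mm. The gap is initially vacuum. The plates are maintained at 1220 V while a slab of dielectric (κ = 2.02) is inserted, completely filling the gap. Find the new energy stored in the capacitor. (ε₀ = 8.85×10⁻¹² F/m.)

A = 182 × 6.44 mm² = 1.17×10⁻³ m².
Initially C₁ = ε₀A/d = 8.85×10⁻¹² × 1.17×10⁻³ / 2.39×10⁻⁴ = 4.34×10⁻¹¹ F.
U₁ = 3.23×10⁻⁵ J.
Battery connected ⇒ V is held fixed. C₂ = 2.02 C₁ and U = ½CV², so U₂/U₁ = C₂/C₁ = 2.02.
U₂ = 2.02 × 3.23×10⁻⁵ = 6.52×10⁻⁵ J.

U ≈ 65.2 μJ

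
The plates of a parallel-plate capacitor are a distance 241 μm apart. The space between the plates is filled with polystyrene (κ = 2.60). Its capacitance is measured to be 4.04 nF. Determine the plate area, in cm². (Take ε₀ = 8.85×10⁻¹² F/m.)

A = Cd/(κε₀) = 4.04×10⁻⁹ × 2.41×10⁻⁴ / (2.60 × 8.85×10⁻¹²) = 4.23×10⁻² m².

423 cm²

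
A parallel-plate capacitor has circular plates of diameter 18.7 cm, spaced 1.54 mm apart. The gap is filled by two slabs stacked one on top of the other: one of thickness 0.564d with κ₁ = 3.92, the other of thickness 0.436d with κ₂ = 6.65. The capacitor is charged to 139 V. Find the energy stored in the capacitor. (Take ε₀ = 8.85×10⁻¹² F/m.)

U ≈ 7.28 μJ

A = π(18.7/2 cm)² = 2.75×10⁻² m².
Stacked slabs ⇒ two capacitors in series, each with the full plate area.
C₁ = κ₁ε₀A/d₁ = 3.92 × 8.85×10⁻¹² × 2.75×10⁻² / 8.69×10⁻⁴ = 1.10×10⁻⁹ F.
C₂ = κ₂ε₀A/d₂ = 6.65 × 8.85×10⁻¹² × 2.75×10⁻² / 6.71×10⁻⁴ = 2.41×10⁻⁹ F.
C = (1/C₁ + 1/C₂)⁻¹ = 7.54×10⁻¹⁰ F.
U = ½CV² = ½ × 7.54×10⁻¹⁰ × (139)² = 7.28×10⁻⁶ J.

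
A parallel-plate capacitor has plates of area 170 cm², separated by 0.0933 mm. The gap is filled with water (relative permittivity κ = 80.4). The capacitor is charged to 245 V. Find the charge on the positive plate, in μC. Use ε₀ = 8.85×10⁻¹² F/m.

A = 170 cm² = 1.70×10⁻² m².
C = κε₀A/d = 80.4 × 8.85×10⁻¹² × 1.70×10⁻² / 9.33×10⁻⁵ = 1.30×10⁻⁷ F.
Q = CV = 1.30×10⁻⁷ × 245 = 3.18×10⁻⁵ C.

Q ≈ 31.8 μC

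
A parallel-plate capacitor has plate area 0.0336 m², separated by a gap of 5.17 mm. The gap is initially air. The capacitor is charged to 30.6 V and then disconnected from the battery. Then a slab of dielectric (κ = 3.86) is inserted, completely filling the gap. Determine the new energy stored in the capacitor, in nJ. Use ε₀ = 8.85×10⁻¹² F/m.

6.98 nJ

Initially C₁ = ε₀A/d = 8.85×10⁻¹² × 3.36×10⁻² / 5.17×10⁻³ = 5.75×10⁻¹¹ F.
U₁ = 2.69×10⁻⁸ J.
Isolated ⇒ Q is held fixed. C₂ = 3.86 C₁ and U = Q²/(2C), so U₂/U₁ = C₁/C₂ = 0.259.
U₂ = 0.259 × 2.69×10⁻⁸ = 6.98×10⁻⁹ J.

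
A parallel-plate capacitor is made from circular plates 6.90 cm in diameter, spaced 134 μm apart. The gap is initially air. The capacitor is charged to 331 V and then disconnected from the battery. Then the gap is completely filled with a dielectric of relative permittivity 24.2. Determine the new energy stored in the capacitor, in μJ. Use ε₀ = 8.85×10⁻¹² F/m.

A = π(6.90/2 cm)² = 3.74×10⁻³ m².
Initially C₁ = ε₀A/d = 8.85×10⁻¹² × 3.74×10⁻³ / 1.34×10⁻⁴ = 2.47×10⁻¹⁰ F.
U₁ = 1.35×10⁻⁵ J.
Isolated ⇒ Q is held fixed. C₂ = 24.2 C₁ and U = Q²/(2C), so U₂/U₁ = C₁/C₂ = 0.0413.
U₂ = 0.0413 × 1.35×10⁻⁵ = 5.59×10⁻⁷ J.

U ≈ 0.559 μJ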